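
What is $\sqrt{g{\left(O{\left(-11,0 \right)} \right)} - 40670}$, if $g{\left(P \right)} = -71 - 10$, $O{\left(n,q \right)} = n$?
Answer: $i \sqrt{40751} \approx 201.87 i$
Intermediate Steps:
$g{\left(P \right)} = -81$
$\sqrt{g{\left(O{\left(-11,0 \right)} \right)} - 40670} = \sqrt{-81 - 40670} = \sqrt{-40751} = i \sqrt{40751}$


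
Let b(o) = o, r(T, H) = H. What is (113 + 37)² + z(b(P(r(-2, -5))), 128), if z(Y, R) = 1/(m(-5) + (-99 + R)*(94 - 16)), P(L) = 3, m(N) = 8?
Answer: 51075001/2270 ≈ 22500.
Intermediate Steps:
z(Y, R) = 1/(-7714 + 78*R) (z(Y, R) = 1/(8 + (-99 + R)*(94 - 16)) = 1/(8 + (-99 + R)*78) = 1/(8 + (-7722 + 78*R)) = 1/(-7714 + 78*R))
(113 + 37)² + z(b(P(r(-2, -5))), 128) = (113 + 37)² + 1/(2*(-3857 + 39*128)) = 150² + 1/(2*(-3857 + 4992)) = 22500 + (½)/1135 = 22500 + (½)*(1/1135) = 22500 + 1/2270 = 51075001/2270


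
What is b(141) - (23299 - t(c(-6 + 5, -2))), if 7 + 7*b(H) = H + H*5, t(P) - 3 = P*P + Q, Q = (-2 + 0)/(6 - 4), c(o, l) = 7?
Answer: -161897/7 ≈ -23128.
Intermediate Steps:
Q = -1 (Q = -2/2 = -2*½ = -1)
t(P) = 2 + P² (t(P) = 3 + (P*P - 1) = 3 + (P² - 1) = 3 + (-1 + P²) = 2 + P²)
b(H) = -1 + 6*H/7 (b(H) = -1 + (H + H*5)/7 = -1 + (H + 5*H)/7 = -1 + (6*H)/7 = -1 + 6*H/7)
b(141) - (23299 - t(c(-6 + 5, -2))) = (-1 + (6/7)*141) - (23299 - (2 + 7²)) = (-1 + 846/7) - (23299 - (2 + 49)) = 839/7 - (23299 - 1*51) = 839/7 - (23299 - 51) = 839/7 - 1*23248 = 839/7 - 23248 = -161897/7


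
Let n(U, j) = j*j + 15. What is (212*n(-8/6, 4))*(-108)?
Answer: -709776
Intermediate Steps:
n(U, j) = 15 + j² (n(U, j) = j² + 15 = 15 + j²)
(212*n(-8/6, 4))*(-108) = (212*(15 + 4²))*(-108) = (212*(15 + 16))*(-108) = (212*31)*(-108) = 6572*(-108) = -709776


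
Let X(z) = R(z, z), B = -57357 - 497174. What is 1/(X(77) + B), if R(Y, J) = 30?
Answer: -1/554501 ≈ -1.8034e-6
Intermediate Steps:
B = -554531
X(z) = 30
1/(X(77) + B) = 1/(30 - 554531) = 1/(-554501) = -1/554501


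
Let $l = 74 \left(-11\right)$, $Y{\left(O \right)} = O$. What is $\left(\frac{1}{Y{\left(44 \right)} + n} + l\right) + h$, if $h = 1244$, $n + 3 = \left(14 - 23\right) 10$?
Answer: $\frac{21069}{49} \approx 429.98$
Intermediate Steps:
$n = -93$ ($n = -3 + \left(14 - 23\right) 10 = -3 - 90 = -93$)
$l = -814$
$\left(\frac{1}{Y{\left(44 \right)} + n} + l\right) + h = \left(\frac{1}{44 - 93} - 814\right) + 1244 = \left(\frac{1}{-49} - 814\right) + 1244 = \left(- \frac{1}{49} - 814\right) + 1244 = - \frac{39887}{49} + 1244 = \frac{21069}{49}$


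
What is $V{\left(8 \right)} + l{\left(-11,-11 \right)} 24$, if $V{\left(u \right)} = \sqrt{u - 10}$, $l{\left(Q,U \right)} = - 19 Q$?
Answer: $5016 + i \sqrt{2} \approx 5016.0 + 1.4142 i$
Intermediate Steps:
$V{\left(u \right)} = \sqrt{-10 + u}$
$V{\left(8 \right)} + l{\left(-11,-11 \right)} 24 = \sqrt{-10 + 8} + \left(-19\right) \left(-11\right) 24 = \sqrt{-2} + 209 \cdot 24 = i \sqrt{2} + 5016 = 5016 + i \sqrt{2}$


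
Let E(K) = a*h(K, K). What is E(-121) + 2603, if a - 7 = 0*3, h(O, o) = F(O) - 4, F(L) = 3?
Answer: 2596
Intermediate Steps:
h(O, o) = -1 (h(O, o) = 3 - 4 = -1)
a = 7 (a = 7 + 0*3 = 7 + 0 = 7)
E(K) = -7 (E(K) = 7*(-1) = -7)
E(-121) + 2603 = -7 + 2603 = 2596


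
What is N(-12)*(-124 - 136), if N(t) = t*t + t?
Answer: -34320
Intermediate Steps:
N(t) = t + t**2 (N(t) = t**2 + t = t + t**2)
N(-12)*(-124 - 136) = (-12*(1 - 12))*(-124 - 136) = -12*(-11)*(-260) = 132*(-260) = -34320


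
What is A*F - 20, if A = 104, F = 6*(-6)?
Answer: -3764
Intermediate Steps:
F = -36
A*F - 20 = 104*(-36) - 20 = -3744 - 20 = -3764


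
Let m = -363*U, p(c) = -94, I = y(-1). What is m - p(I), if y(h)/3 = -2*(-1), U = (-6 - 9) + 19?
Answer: -1358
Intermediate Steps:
U = 4 (U = -15 + 19 = 4)
y(h) = 6 (y(h) = 3*(-2*(-1)) = 3*2 = 6)
I = 6
m = -1452 (m = -363*4 = -1452)
m - p(I) = -1452 - 1*(-94) = -1452 + 94 = -1358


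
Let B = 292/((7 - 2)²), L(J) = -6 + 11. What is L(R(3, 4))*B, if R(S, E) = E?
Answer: 292/5 ≈ 58.400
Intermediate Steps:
L(J) = 5
B = 292/25 (B = 292/(5²) = 292/25 ≈ 11.680)
L(R(3, 4))*B = 5*(292/25) = 292/5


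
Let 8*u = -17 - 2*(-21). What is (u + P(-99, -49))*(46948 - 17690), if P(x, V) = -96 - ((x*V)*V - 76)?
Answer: 27816414453/4 ≈ 6.9541e+9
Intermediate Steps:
P(x, V) = -20 - x*V**2 (P(x, V) = -96 - ((V*x)*V - 76) = -96 - (x*V**2 - 76) = -96 - (-76 + x*V**2) = -96 + (76 - x*V**2) = -20 - x*V**2)
u = 25/8 (u = (-17 - 2*(-21))/8 = (-17 + 42)/8 = (1/8)*25 = 25/8 ≈ 3.1250)
(u + P(-99, -49))*(46948 - 17690) = (25/8 + (-20 - 1*(-99)*(-49)**2))*(46948 - 17690) = (25/8 + (-20 - 1*(-99)*2401))*29258 = (25/8 + (-20 + 237699))*29258 = (25/8 + 237679)*29258 = (1901457/8)*29258 = 27816414453/4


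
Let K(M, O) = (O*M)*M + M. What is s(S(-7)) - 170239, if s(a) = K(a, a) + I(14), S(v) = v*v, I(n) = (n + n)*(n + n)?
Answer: -51757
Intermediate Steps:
I(n) = 4*n² (I(n) = (2*n)*(2*n) = 4*n²)
S(v) = v²
K(M, O) = M + O*M² (K(M, O) = (M*O)*M + M = O*M² + M = M + O*M²)
s(a) = 784 + a*(1 + a²) (s(a) = a*(1 + a*a) + 4*14² = a*(1 + a²) + 4*196 = a*(1 + a²) + 784 = 784 + a*(1 + a²))
s(S(-7)) - 170239 = (784 + (-7)² + ((-7)²)³) - 170239 = (784 + 49 + 49³) - 170239 = (784 + 49 + 117649) - 170239 = 118482 - 170239 = -51757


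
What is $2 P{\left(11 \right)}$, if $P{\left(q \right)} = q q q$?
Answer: $2662$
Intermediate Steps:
$P{\left(q \right)} = q^{3}$ ($P{\left(q \right)} = q^{2} q = q^{3}$)
$2 P{\left(11 \right)} = 2 \cdot 11^{3} = 2 \cdot 1331 = 2662$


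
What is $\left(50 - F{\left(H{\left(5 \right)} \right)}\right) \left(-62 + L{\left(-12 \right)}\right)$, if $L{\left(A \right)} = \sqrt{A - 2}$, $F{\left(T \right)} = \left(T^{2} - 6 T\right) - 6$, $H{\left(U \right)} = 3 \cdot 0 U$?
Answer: $-3472 + 56 i \sqrt{14} \approx -3472.0 + 209.53 i$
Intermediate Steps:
$H{\left(U \right)} = 0$ ($H{\left(U \right)} = 0 U = 0$)
$F{\left(T \right)} = -6 + T^{2} - 6 T$
$L{\left(A \right)} = \sqrt{-2 + A}$
$\left(50 - F{\left(H{\left(5 \right)} \right)}\right) \left(-62 + L{\left(-12 \right)}\right) = \left(50 - \left(-6 + 0^{2} - 0\right)\right) \left(-62 + \sqrt{-2 - 12}\right) = \left(50 - \left(-6 + 0 + 0\right)\right) \left(-62 + \sqrt{-14}\right) = \left(50 - -6\right) \left(-62 + i \sqrt{14}\right) = \left(50 + 6\right) \left(-62 + i \sqrt{14}\right) = 56 \left(-62 + i \sqrt{14}\right) = -3472 + 56 i \sqrt{14}$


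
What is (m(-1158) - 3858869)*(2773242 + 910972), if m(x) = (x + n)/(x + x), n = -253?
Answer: -16463166667399651/1158 ≈ -1.4217e+13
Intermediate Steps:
m(x) = (-253 + x)/(2*x) (m(x) = (x - 253)/(x + x) = (-253 + x)/((2*x)) = (-253 + x)*(1/(2*x)) = (-253 + x)/(2*x))
(m(-1158) - 3858869)*(2773242 + 910972) = ((½)*(-253 - 1158)/(-1158) - 3858869)*(2773242 + 910972) = ((½)*(-1/1158)*(-1411) - 3858869)*3684214 = (1411/2316 - 3858869)*3684214 = -8937139193/2316*3684214 = -16463166667399651/1158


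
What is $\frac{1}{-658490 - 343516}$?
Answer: $- \frac{1}{1002006} \approx -9.98 \cdot 10^{-7}$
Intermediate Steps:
$\frac{1}{-658490 - 343516} = \frac{1}{-1002006} = - \frac{1}{1002006}$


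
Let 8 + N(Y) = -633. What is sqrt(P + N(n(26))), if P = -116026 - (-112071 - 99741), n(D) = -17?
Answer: sqrt(95145) ≈ 308.46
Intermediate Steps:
N(Y) = -641 (N(Y) = -8 - 633 = -641)
P = 95786 (P = -116026 - 1*(-211812) = -116026 + 211812 = 95786)
sqrt(P + N(n(26))) = sqrt(95786 - 641) = sqrt(95145)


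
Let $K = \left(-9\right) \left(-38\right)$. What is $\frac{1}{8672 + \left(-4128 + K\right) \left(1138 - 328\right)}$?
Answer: $- \frac{1}{3057988} \approx -3.2701 \cdot 10^{-7}$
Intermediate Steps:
$K = 342$
$\frac{1}{8672 + \left(-4128 + K\right) \left(1138 - 328\right)} = \frac{1}{8672 + \left(-4128 + 342\right) \left(1138 - 328\right)} = \frac{1}{8672 - 3066660} = \frac{1}{-3057988} = - \frac{1}{3057988}$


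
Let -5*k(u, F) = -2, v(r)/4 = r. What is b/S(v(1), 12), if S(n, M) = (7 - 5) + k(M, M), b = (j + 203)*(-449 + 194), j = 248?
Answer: -191675/4 ≈ -47919.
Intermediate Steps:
v(r) = 4*r
k(u, F) = ⅖ (k(u, F) = -⅕*(-2) = ⅖)
b = -115005 (b = (248 + 203)*(-449 + 194) = 451*(-255) = -115005)
S(n, M) = 12/5 (S(n, M) = (7 - 5) + ⅖ = 2 + ⅖ = 12/5)
b/S(v(1), 12) = -115005/12/5 = -115005*5/12 = -191675/4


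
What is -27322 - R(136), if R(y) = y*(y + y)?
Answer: -64314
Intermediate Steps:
R(y) = 2*y² (R(y) = y*(2*y) = 2*y²)
-27322 - R(136) = -27322 - 2*136² = -27322 - 2*18496 = -27322 - 1*36992 = -27322 - 36992 = -64314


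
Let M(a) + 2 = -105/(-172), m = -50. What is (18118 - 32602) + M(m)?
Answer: -2491487/172 ≈ -14485.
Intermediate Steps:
M(a) = -239/172 (M(a) = -2 - 105/(-172) = -2 - 105*(-1/172) = -2 + 105/172 = -239/172)
(18118 - 32602) + M(m) = (18118 - 32602) - 239/172 = -14484 - 239/172 = -2491487/172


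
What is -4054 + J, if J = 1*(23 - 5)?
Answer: -4036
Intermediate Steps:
J = 18 (J = 1*18 = 18)
-4054 + J = -4054 + 18 = -4036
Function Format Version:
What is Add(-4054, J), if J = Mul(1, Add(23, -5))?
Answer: -4036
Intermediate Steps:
J = 18 (J = Mul(1, 18) = 18)
Add(-4054, J) = Add(-4054, 18) = -4036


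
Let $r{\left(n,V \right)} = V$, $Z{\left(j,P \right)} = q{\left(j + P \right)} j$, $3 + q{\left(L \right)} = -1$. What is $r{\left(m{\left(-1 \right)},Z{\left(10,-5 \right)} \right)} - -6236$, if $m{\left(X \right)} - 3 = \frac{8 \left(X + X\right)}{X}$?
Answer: $6196$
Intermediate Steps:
$q{\left(L \right)} = -4$ ($q{\left(L \right)} = -3 - 1 = -4$)
$Z{\left(j,P \right)} = - 4 j$
$m{\left(X \right)} = 19$ ($m{\left(X \right)} = 3 + \frac{8 \left(X + X\right)}{X} = 3 + \frac{8 \cdot 2 X}{X} = 3 + \frac{16 X}{X} = 3 + 16 = 19$)
$r{\left(m{\left(-1 \right)},Z{\left(10,-5 \right)} \right)} - -6236 = \left(-4\right) 10 - -6236 = -40 + 6236 = 6196$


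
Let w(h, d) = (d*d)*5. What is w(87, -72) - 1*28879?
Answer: -2959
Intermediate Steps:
w(h, d) = 5*d² (w(h, d) = d²*5 = 5*d²)
w(87, -72) - 1*28879 = 5*(-72)² - 1*28879 = 5*5184 - 28879 = 25920 - 28879 = -2959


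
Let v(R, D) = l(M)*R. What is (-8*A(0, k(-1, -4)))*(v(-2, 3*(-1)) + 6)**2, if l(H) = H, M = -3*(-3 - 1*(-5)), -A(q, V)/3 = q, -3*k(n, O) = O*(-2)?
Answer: 0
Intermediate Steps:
k(n, O) = 2*O/3 (k(n, O) = -O*(-2)/3 = -(-2)*O/3 = 2*O/3)
A(q, V) = -3*q
M = -6 (M = -3*(-3 + 5) = -3*2 = -6)
v(R, D) = -6*R
(-8*A(0, k(-1, -4)))*(v(-2, 3*(-1)) + 6)**2 = (-(-24)*0)*(-6*(-2) + 6)**2 = (-8*0)*(12 + 6)**2 = 0*18**2 = 0*324 = 0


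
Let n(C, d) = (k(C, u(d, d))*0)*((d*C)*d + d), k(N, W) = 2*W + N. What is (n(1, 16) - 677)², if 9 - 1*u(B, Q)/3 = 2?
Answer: 458329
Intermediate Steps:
u(B, Q) = 21 (u(B, Q) = 27 - 3*2 = 27 - 6 = 21)
k(N, W) = N + 2*W
n(C, d) = 0 (n(C, d) = ((C + 2*21)*0)*((d*C)*d + d) = ((C + 42)*0)*((C*d)*d + d) = ((42 + C)*0)*(C*d² + d) = 0*(d + C*d²) = 0)
(n(1, 16) - 677)² = (0 - 677)² = (-677)² = 458329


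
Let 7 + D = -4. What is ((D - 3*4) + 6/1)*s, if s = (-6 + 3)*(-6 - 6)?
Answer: -612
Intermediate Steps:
D = -11 (D = -7 - 4 = -11)
s = 36 (s = -3*(-12) = 36)
((D - 3*4) + 6/1)*s = ((-11 - 3*4) + 6/1)*36 = ((-11 - 12) + 6*1)*36 = (-23 + 6)*36 = -17*36 = -612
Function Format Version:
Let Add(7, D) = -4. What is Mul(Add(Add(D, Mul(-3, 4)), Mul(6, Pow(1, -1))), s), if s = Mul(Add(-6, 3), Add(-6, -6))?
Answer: -612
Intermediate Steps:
D = -11 (D = Add(-7, -4) = -11)
s = 36 (s = Mul(-3, -12) = 36)
Mul(Add(Add(D, Mul(-3, 4)), Mul(6, Pow(1, -1))), s) = Mul(Add(Add(-11, Mul(-3, 4)), Mul(6, Pow(1, -1))), 36) = Mul(Add(Add(-11, -12), Mul(6, 1)), 36) = Mul(Add(-23, 6), 36) = Mul(-17, 36) = -612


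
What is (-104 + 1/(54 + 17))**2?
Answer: 54508689/5041 ≈ 10813.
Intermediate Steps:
(-104 + 1/(54 + 17))**2 = (-104 + 1/71)**2 = (-7383/71)**2 = 54508689/5041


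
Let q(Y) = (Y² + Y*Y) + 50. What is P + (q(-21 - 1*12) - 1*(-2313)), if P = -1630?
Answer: 2911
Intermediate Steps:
q(Y) = 50 + 2*Y² (q(Y) = (Y² + Y²) + 50 = 2*Y² + 50 = 50 + 2*Y²)
P + (q(-21 - 1*12) - 1*(-2313)) = -1630 + ((50 + 2*(-21 - 1*12)²) - 1*(-2313)) = -1630 + ((50 + 2*(-21 - 12)²) + 2313) = -1630 + ((50 + 2*(-33)²) + 2313) = -1630 + ((50 + 2*1089) + 2313) = -1630 + ((50 + 2178) + 2313) = -1630 + (2228 + 2313) = -1630 + 4541 = 2911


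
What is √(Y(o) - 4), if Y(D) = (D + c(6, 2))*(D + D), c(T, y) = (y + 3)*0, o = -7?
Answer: √94 ≈ 9.6954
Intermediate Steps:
c(T, y) = 0 (c(T, y) = (3 + y)*0 = 0)
Y(D) = 2*D² (Y(D) = (D + 0)*(D + D) = D*(2*D) = 2*D²)
√(Y(o) - 4) = √(2*(-7)² - 4) = √(2*49 - 4) = √(98 - 4) = √94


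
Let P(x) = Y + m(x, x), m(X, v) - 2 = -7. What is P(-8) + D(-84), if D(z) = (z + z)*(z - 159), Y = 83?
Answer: 40902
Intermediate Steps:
m(X, v) = -5 (m(X, v) = 2 - 7 = -5)
D(z) = 2*z*(-159 + z) (D(z) = (2*z)*(-159 + z) = 2*z*(-159 + z))
P(x) = 78 (P(x) = 83 - 5 = 78)
P(-8) + D(-84) = 78 + 2*(-84)*(-159 - 84) = 78 + 2*(-84)*(-243) = 78 + 40824 = 40902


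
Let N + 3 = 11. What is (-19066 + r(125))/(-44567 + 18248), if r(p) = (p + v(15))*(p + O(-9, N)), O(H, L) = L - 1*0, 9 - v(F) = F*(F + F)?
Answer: 61094/26319 ≈ 2.3213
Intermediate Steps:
v(F) = 9 - 2*F² (v(F) = 9 - F*(F + F) = 9 - F*2*F = 9 - 2*F²)
N = 8 (N = -3 + 11 = 8)
O(H, L) = L (O(H, L) = L + 0 = L)
r(p) = (-441 + p)*(8 + p) (r(p) = (p + (9 - 2*15²))*(p + 8) = (p + (9 - 2*225))*(8 + p) = (p + (9 - 450))*(8 + p) = (p - 441)*(8 + p) = (-441 + p)*(8 + p))
(-19066 + r(125))/(-44567 + 18248) = (-19066 + (-3528 + 125² - 433*125))/(-44567 + 18248) = (-19066 + (-3528 + 15625 - 54125))/(-26319) = (-19066 - 42028)*(-1/26319) = -61094*(-1/26319) = 61094/26319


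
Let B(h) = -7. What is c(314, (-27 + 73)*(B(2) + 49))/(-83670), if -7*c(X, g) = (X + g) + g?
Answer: 2089/292845 ≈ 0.0071335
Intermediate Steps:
c(X, g) = -2*g/7 - X/7 (c(X, g) = -((X + g) + g)/7 = -(X + 2*g)/7 = -2*g/7 - X/7)
c(314, (-27 + 73)*(B(2) + 49))/(-83670) = (-2*(-27 + 73)*(-7 + 49)/7 - 1/7*314)/(-83670) = (-92*42/7 - 314/7)*(-1/83670) = (-2/7*1932 - 314/7)*(-1/83670) = (-552 - 314/7)*(-1/83670) = -4178/7*(-1/83670) = 2089/292845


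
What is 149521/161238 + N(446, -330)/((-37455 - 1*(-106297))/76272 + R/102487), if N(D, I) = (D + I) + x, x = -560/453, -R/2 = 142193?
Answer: -219501074626280213/3635961519552978 ≈ -60.369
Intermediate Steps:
R = -284386 (R = -2*142193 = -284386)
x = -560/453 (x = -560*1/453 = -560/453 ≈ -1.2362)
N(D, I) = -560/453 + D + I (N(D, I) = (D + I) - 560/453 = -560/453 + D + I)
149521/161238 + N(446, -330)/((-37455 - 1*(-106297))/76272 + R/102487) = 149521/161238 + (-560/453 + 446 - 330)/((-37455 - 1*(-106297))/76272 - 284386/102487) = 149521*(1/161238) + 51988/(453*((-37455 + 106297)*(1/76272) - 284386*1/102487)) = 149521/161238 + 51988/(453*(68842*(1/76272) - 284386/102487)) = 149521/161238 + 51988/(453*(34421/38136 - 284386/102487)) = 149521/161238 + 51988/(453*(-149339581/79764168)) = 149521/161238 + (51988/453)*(-79764168/149339581) = 149521/161238 - 1382259855328/22550276731 = -219501074626280213/3635961519552978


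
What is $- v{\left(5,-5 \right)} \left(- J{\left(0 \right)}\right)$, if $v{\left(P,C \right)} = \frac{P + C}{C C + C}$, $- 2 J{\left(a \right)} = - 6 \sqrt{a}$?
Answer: $0$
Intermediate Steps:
$J{\left(a \right)} = 3 \sqrt{a}$ ($J{\left(a \right)} = - \frac{\left(-6\right) \sqrt{a}}{2} = 3 \sqrt{a}$)
$v{\left(P,C \right)} = \frac{C + P}{C + C^{2}}$ ($v{\left(P,C \right)} = \frac{C + P}{C^{2} + C} = \frac{C + P}{C + C^{2}}$)
$- v{\left(5,-5 \right)} \left(- J{\left(0 \right)}\right) = - \frac{-5 + 5}{\left(-5\right) \left(1 - 5\right)} \left(- 3 \sqrt{0}\right) = - \frac{\left(-1\right) 0}{5 \left(-4\right)} \left(- 3 \cdot 0\right) = - \frac{\left(-1\right) \left(-1\right) 0}{5 \cdot 4} \left(\left(-1\right) 0\right) = \left(-1\right) 0 \cdot 0 = 0 \cdot 0 = 0$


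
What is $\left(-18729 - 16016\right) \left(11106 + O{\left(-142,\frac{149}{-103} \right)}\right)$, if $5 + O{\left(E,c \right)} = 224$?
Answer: $-393487125$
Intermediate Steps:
$O{\left(E,c \right)} = 219$ ($O{\left(E,c \right)} = -5 + 224 = 219$)
$\left(-18729 - 16016\right) \left(11106 + O{\left(-142,\frac{149}{-103} \right)}\right) = \left(-18729 - 16016\right) \left(11106 + 219\right) = \left(-34745\right) 11325 = -393487125$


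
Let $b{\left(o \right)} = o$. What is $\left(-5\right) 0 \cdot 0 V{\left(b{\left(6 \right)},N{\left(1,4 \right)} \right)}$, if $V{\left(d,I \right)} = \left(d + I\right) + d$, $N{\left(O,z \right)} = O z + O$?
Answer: $0$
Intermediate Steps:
$N{\left(O,z \right)} = O + O z$
$V{\left(d,I \right)} = I + 2 d$ ($V{\left(d,I \right)} = \left(I + d\right) + d = I + 2 d$)
$\left(-5\right) 0 \cdot 0 V{\left(b{\left(6 \right)},N{\left(1,4 \right)} \right)} = \left(-5\right) 0 \cdot 0 \left(1 \left(1 + 4\right) + 2 \cdot 6\right) = 0 \cdot 0 \left(1 \cdot 5 + 12\right) = 0 \left(5 + 12\right) = 0 \cdot 17 = 0$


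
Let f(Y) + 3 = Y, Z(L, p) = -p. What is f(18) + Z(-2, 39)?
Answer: -24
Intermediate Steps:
f(Y) = -3 + Y
f(18) + Z(-2, 39) = (-3 + 18) - 1*39 = 15 - 39 = -24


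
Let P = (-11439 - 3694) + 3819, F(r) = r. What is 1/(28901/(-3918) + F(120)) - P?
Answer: 4992408244/441259 ≈ 11314.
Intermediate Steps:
P = -11314 (P = -15133 + 3819 = -11314)
1/(28901/(-3918) + F(120)) - P = 1/(28901/(-3918) + 120) - 1*(-11314) = 1/(28901*(-1/3918) + 120) + 11314 = 1/(-28901/3918 + 120) + 11314 = 1/(441259/3918) + 11314 = 3918/441259 + 11314 = 4992408244/441259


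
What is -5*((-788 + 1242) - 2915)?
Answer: 12305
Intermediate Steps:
-5*((-788 + 1242) - 2915) = -5*(454 - 2915) = -5*(-2461) = 12305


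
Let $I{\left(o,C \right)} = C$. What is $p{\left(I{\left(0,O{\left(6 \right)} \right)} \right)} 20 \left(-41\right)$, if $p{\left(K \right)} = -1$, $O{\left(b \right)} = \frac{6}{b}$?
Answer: $820$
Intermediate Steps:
$p{\left(I{\left(0,O{\left(6 \right)} \right)} \right)} 20 \left(-41\right) = \left(-1\right) 20 \left(-41\right) = \left(-20\right) \left(-41\right) = 820$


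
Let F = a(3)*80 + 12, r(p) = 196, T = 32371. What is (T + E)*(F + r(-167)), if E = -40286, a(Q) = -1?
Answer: -1013120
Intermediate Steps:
F = -68 (F = -1*80 + 12 = -80 + 12 = -68)
(T + E)*(F + r(-167)) = (32371 - 40286)*(-68 + 196) = -7915*128 = -1013120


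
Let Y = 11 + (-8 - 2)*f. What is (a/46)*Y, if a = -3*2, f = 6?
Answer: 147/23 ≈ 6.3913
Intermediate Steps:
a = -6
Y = -49 (Y = 11 + (-8 - 2)*6 = 11 - 10*6 = 11 - 60 = -49)
(a/46)*Y = -6/46*(-49) = -6*1/46*(-49) = -3/23*(-49) = 147/23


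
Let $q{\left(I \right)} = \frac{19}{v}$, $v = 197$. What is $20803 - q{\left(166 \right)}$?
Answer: $\frac{4098172}{197} \approx 20803.0$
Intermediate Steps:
$q{\left(I \right)} = \frac{19}{197}$
$20803 - q{\left(166 \right)} = 20803 - \frac{19}{197} = \frac{4098172}{197}$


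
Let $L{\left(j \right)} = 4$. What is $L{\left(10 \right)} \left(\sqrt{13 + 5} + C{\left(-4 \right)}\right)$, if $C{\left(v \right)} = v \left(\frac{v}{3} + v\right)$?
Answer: $\frac{256}{3} + 12 \sqrt{2} \approx 102.3$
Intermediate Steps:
$C{\left(v \right)} = \frac{4 v^{2}}{3}$ ($C{\left(v \right)} = v \left(v \frac{1}{3} + v\right) = v \left(\frac{v}{3} + v\right) = v \frac{4 v}{3} = \frac{4 v^{2}}{3}$)
$L{\left(10 \right)} \left(\sqrt{13 + 5} + C{\left(-4 \right)}\right) = 4 \left(\sqrt{13 + 5} + \frac{4 \left(-4\right)^{2}}{3}\right) = 4 \left(\sqrt{18} + \frac{4}{3} \cdot 16\right) = 4 \left(3 \sqrt{2} + \frac{64}{3}\right) = 4 \left(\frac{64}{3} + 3 \sqrt{2}\right) = \frac{256}{3} + 12 \sqrt{2}$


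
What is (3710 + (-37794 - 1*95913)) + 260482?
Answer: 130485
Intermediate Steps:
(3710 + (-37794 - 1*95913)) + 260482 = (3710 + (-37794 - 95913)) + 260482 = (3710 - 133707) + 260482 = -129997 + 260482 = 130485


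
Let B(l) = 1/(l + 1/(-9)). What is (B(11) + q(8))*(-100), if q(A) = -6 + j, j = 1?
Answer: 24050/49 ≈ 490.82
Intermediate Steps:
B(l) = 1/(-1/9 + l) (B(l) = 1/(l - 1/9) = 1/(-1/9 + l))
q(A) = -5 (q(A) = -6 + 1 = -5)
(B(11) + q(8))*(-100) = (9/(-1 + 9*11) - 5)*(-100) = (9/(-1 + 99) - 5)*(-100) = (9/98 - 5)*(-100) = -481/98*(-100) = 24050/49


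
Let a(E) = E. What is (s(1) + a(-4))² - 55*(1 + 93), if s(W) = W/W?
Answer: -5161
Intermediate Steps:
s(W) = 1
(s(1) + a(-4))² - 55*(1 + 93) = (1 - 4)² - 55*(1 + 93) = (-3)² - 55*94 = 9 - 5170 = -5161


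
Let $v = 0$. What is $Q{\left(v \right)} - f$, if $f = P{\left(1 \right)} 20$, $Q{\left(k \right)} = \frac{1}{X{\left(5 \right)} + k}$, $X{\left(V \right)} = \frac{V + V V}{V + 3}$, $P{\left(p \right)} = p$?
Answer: $- \frac{296}{15} \approx -19.733$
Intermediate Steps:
$X{\left(V \right)} = \frac{V + V^{2}}{3 + V}$
$Q{\left(k \right)} = \frac{1}{\frac{15}{4} + k}$ ($Q{\left(k \right)} = \frac{1}{\frac{5 \left(1 + 5\right)}{3 + 5} + k} = \frac{1}{5 \cdot \frac{1}{8} \cdot 6 + k} = \frac{1}{\frac{15}{4} + k}$)
$f = 20$ ($f = 1 \cdot 20 = 20$)
$Q{\left(v \right)} - f = \frac{4}{15 + 4 \cdot 0} - 20 = \frac{4}{15 + 0} - 20 = \frac{4}{15} - 20 = - \frac{296}{15}$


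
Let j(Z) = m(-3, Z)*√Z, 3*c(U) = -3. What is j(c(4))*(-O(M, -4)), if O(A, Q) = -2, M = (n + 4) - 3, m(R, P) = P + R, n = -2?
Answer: -8*I ≈ -8.0*I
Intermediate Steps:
c(U) = -1 (c(U) = (⅓)*(-3) = -1)
M = -1 (M = (-2 + 4) - 3 = 2 - 3 = -1)
j(Z) = √Z*(-3 + Z) (j(Z) = (Z - 3)*√Z = (-3 + Z)*√Z = √Z*(-3 + Z))
j(c(4))*(-O(M, -4)) = (√(-1)*(-3 - 1))*(-1*(-2)) = (I*(-4))*2 = -4*I*2 = -8*I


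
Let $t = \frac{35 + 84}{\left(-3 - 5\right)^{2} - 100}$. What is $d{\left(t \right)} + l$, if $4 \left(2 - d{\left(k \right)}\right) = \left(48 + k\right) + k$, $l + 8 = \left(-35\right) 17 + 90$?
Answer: $- \frac{37537}{72} \approx -521.35$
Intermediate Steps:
$t = - \frac{119}{36}$ ($t = \frac{119}{\left(-8\right)^{2} - 100} = \frac{119}{64 - 100} = \frac{119}{-36} = 119 \left(- \frac{1}{36}\right) = - \frac{119}{36} \approx -3.3056$)
$l = -513$ ($l = -8 + \left(\left(-35\right) 17 + 90\right) = -8 + \left(-595 + 90\right) = -8 - 505 = -513$)
$d{\left(k \right)} = -10 - \frac{k}{2}$ ($d{\left(k \right)} = 2 - \frac{\left(48 + k\right) + k}{4} = 2 - \frac{48 + 2 k}{4} = 2 - \left(12 + \frac{k}{2}\right) = -10 - \frac{k}{2}$)
$d{\left(t \right)} + l = \left(-10 - - \frac{119}{72}\right) - 513 = \left(-10 + \frac{119}{72}\right) - 513 = - \frac{601}{72} - 513 = - \frac{37537}{72}$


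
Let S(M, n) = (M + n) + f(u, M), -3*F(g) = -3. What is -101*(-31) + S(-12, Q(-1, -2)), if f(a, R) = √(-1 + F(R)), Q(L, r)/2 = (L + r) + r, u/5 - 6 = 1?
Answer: 3109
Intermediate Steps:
u = 35 (u = 30 + 5*1 = 30 + 5 = 35)
F(g) = 1 (F(g) = -⅓*(-3) = 1)
Q(L, r) = 2*L + 4*r (Q(L, r) = 2*((L + r) + r) = 2*(L + 2*r) = 2*L + 4*r)
f(a, R) = 0 (f(a, R) = √(-1 + 1) = √0 = 0)
S(M, n) = M + n (S(M, n) = (M + n) + 0 = M + n)
-101*(-31) + S(-12, Q(-1, -2)) = -101*(-31) + (-12 + (2*(-1) + 4*(-2))) = 3131 + (-12 + (-2 - 8)) = 3131 + (-12 - 10) = 3131 - 22 = 3109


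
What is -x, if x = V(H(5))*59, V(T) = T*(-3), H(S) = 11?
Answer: 1947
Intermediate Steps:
V(T) = -3*T
x = -1947 (x = -3*11*59 = -33*59 = -1947)
-x = -1*(-1947) = 1947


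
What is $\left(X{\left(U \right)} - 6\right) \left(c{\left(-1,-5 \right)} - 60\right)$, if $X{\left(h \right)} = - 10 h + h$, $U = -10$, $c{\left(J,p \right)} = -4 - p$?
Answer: $-4956$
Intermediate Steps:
$X{\left(h \right)} = - 9 h$
$\left(X{\left(U \right)} - 6\right) \left(c{\left(-1,-5 \right)} - 60\right) = \left(\left(-9\right) \left(-10\right) - 6\right) \left(\left(-4 - -5\right) - 60\right) = \left(90 - 6\right) \left(\left(-4 + 5\right) - 60\right) = 84 \left(1 - 60\right) = 84 \left(-59\right) = -4956$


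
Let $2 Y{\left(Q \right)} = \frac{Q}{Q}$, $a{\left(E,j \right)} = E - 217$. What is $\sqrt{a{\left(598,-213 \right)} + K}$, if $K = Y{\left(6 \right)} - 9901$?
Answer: $\frac{i \sqrt{38078}}{2} \approx 97.568 i$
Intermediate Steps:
$a{\left(E,j \right)} = -217 + E$
$Y{\left(Q \right)} = \frac{1}{2}$ ($Y{\left(Q \right)} = \frac{Q \frac{1}{Q}}{2} = \frac{1}{2} \cdot 1 = \frac{1}{2}$)
$K = - \frac{19801}{2}$ ($K = \frac{1}{2} - 9901 = - \frac{19801}{2} \approx -9900.5$)
$\sqrt{a{\left(598,-213 \right)} + K} = \sqrt{\left(-217 + 598\right) - \frac{19801}{2}} = \sqrt{381 - \frac{19801}{2}} = \sqrt{- \frac{19039}{2}} = \frac{i \sqrt{38078}}{2}$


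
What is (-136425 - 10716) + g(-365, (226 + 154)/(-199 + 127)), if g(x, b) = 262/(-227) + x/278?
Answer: -9285635637/63106 ≈ -1.4714e+5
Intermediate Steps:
g(x, b) = -262/227 + x/278 (g(x, b) = 262*(-1/227) + x*(1/278) = -262/227 + x/278)
(-136425 - 10716) + g(-365, (226 + 154)/(-199 + 127)) = (-136425 - 10716) + (-262/227 + (1/278)*(-365)) = -147141 + (-262/227 - 365/278) = -147141 - 155691/63106 = -9285635637/63106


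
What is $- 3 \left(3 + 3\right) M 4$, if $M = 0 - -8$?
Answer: $-576$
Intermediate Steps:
$M = 8$ ($M = 0 + 8 = 8$)
$- 3 \left(3 + 3\right) M 4 = - 3 \left(3 + 3\right) 8 \cdot 4 = \left(-3\right) 6 \cdot 32 = \left(-18\right) 32 = -576$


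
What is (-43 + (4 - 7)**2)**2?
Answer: 1156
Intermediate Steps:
(-43 + (4 - 7)**2)**2 = (-43 + (-3)**2)**2 = (-43 + 9)**2 = (-34)**2 = 1156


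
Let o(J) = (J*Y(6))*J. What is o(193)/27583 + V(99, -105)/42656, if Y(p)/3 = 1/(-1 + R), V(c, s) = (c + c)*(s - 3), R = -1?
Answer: -371646861/147072556 ≈ -2.5270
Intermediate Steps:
V(c, s) = 2*c*(-3 + s) (V(c, s) = (2*c)*(-3 + s) = 2*c*(-3 + s))
Y(p) = -3/2 (Y(p) = 3/(-1 - 1) = 3/(-2) = 3*(-½) = -3/2)
o(J) = -3*J²/2 (o(J) = (J*(-3/2))*J = (-3*J/2)*J = -3*J²/2)
o(193)/27583 + V(99, -105)/42656 = -3/2*193²/27583 + (2*99*(-3 - 105))/42656 = -3/2*37249*(1/27583) + (2*99*(-108))*(1/42656) = -111747/2*1/27583 - 21384*1/42656 = -111747/55166 - 2673/5332 = -371646861/147072556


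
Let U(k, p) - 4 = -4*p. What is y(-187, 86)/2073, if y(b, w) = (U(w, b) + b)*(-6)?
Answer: -1130/691 ≈ -1.6353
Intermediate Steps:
U(k, p) = 4 - 4*p
y(b, w) = -24 + 18*b (y(b, w) = ((4 - 4*b) + b)*(-6) = (4 - 3*b)*(-6) = -24 + 18*b)
y(-187, 86)/2073 = (-24 + 18*(-187))/2073 = (-24 - 3366)*(1/2073) = -3390*1/2073 = -1130/691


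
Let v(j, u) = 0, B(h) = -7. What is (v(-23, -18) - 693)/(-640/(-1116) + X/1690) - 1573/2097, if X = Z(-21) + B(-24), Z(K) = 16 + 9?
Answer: -48974390894/41254281 ≈ -1187.1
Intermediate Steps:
Z(K) = 25
X = 18 (X = 25 - 7 = 18)
(v(-23, -18) - 693)/(-640/(-1116) + X/1690) - 1573/2097 = (0 - 693)/(-640/(-1116) + 18/1690) - 1573/2097 = -693/(-640*(-1/1116) + 18*(1/1690)) - 1573*1/2097 = -693/(160/279 + 9/845) - 1573/2097 = -693/137711/235755 - 1573/2097 = -693*235755/137711 - 1573/2097 = -23339745/19673 - 1573/2097 = -48974390894/41254281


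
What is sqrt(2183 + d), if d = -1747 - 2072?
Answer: 2*I*sqrt(409) ≈ 40.448*I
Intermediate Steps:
d = -3819
sqrt(2183 + d) = sqrt(2183 - 3819) = sqrt(-1636) = 2*I*sqrt(409)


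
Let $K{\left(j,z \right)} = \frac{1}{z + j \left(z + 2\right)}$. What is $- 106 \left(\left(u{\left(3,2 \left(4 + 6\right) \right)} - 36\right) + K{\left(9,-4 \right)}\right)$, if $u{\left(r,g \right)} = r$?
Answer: $\frac{38531}{11} \approx 3502.8$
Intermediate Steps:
$K{\left(j,z \right)} = \frac{1}{z + j \left(2 + z\right)}$
$- 106 \left(\left(u{\left(3,2 \left(4 + 6\right) \right)} - 36\right) + K{\left(9,-4 \right)}\right) = - 106 \left(\left(3 - 36\right) + \frac{1}{-4 + 2 \cdot 9 + 9 \left(-4\right)}\right) = - 106 \left(\left(3 - 36\right) + \frac{1}{-4 + 18 - 36}\right) = - 106 \left(-33 + \frac{1}{-22}\right) = - 106 \left(-33 - \frac{1}{22}\right) = \left(-106\right) \left(- \frac{727}{22}\right) = \frac{38531}{11}$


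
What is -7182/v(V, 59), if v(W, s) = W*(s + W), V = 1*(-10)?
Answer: 513/35 ≈ 14.657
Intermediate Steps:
V = -10
v(W, s) = W*(W + s)
-7182/v(V, 59) = -7182*(-1/(10*(-10 + 59))) = -7182/((-10*49)) = -7182/(-490) = -7182*(-1/490) = 513/35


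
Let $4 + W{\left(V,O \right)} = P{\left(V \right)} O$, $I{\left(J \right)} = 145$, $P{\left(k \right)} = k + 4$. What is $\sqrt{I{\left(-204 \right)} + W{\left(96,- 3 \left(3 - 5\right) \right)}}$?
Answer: $\sqrt{741} \approx 27.221$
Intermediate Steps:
$P{\left(k \right)} = 4 + k$
$W{\left(V,O \right)} = -4 + O \left(4 + V\right)$ ($W{\left(V,O \right)} = -4 + \left(4 + V\right) O = -4 + O \left(4 + V\right)$)
$\sqrt{I{\left(-204 \right)} + W{\left(96,- 3 \left(3 - 5\right) \right)}} = \sqrt{145 - \left(4 - - 3 \left(3 - 5\right) \left(4 + 96\right)\right)} = \sqrt{145 - \left(4 - \left(-3\right) \left(-2\right) 100\right)} = \sqrt{145 + \left(-4 + 6 \cdot 100\right)} = \sqrt{145 + \left(-4 + 600\right)} = \sqrt{145 + 596} = \sqrt{741}$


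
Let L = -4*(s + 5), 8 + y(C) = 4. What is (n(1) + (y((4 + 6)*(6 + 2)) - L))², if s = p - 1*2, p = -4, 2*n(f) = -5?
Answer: 441/4 ≈ 110.25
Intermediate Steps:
n(f) = -5/2 (n(f) = (½)*(-5) = -5/2)
y(C) = -4 (y(C) = -8 + 4 = -4)
s = -6 (s = -4 - 1*2 = -4 - 2 = -6)
L = 4 (L = -4*(-6 + 5) = -4*(-1) = 4)
(n(1) + (y((4 + 6)*(6 + 2)) - L))² = (-5/2 + (-4 - 1*4))² = (-5/2 + (-4 - 4))² = (-5/2 - 8)² = (-21/2)² = 441/4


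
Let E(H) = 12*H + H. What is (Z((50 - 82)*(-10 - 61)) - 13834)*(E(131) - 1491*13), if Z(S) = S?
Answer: 204416160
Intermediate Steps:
E(H) = 13*H
(Z((50 - 82)*(-10 - 61)) - 13834)*(E(131) - 1491*13) = ((50 - 82)*(-10 - 61) - 13834)*(13*131 - 1491*13) = (-32*(-71) - 13834)*(1703 - 19383) = (2272 - 13834)*(-17680) = -11562*(-17680) = 204416160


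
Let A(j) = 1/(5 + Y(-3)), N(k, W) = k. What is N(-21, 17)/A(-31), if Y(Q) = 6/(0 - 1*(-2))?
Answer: -168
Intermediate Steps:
Y(Q) = 3 (Y(Q) = 6/(0 + 2) = 6/2 = 6*(½) = 3)
A(j) = ⅛ (A(j) = 1/(5 + 3) = 1/8 = ⅛)
N(-21, 17)/A(-31) = -21/⅛ = -21*8 = -168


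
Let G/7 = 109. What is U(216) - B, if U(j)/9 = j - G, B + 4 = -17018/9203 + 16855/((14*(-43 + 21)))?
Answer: -13782665447/2834524 ≈ -4862.4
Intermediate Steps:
G = 763 (G = 7*109 = 763)
B = -171696205/2834524 (B = -4 + (-17018/9203 + 16855/((14*(-43 + 21)))) = -4 + (-17018*1/9203 + 16855/((14*(-22)))) = -4 + (-17018/9203 + 16855/(-308)) = -4 + (-17018/9203 + 16855*(-1/308)) = -4 + (-17018/9203 - 16855/308) = -4 - 160358109/2834524 = -171696205/2834524 ≈ -60.573)
U(j) = -6867 + 9*j (U(j) = 9*(j - 1*763) = 9*(j - 763) = 9*(-763 + j) = -6867 + 9*j)
U(216) - B = (-6867 + 9*216) - 1*(-171696205/2834524) = (-6867 + 1944) + 171696205/2834524 = -4923 + 171696205/2834524 = -13782665447/2834524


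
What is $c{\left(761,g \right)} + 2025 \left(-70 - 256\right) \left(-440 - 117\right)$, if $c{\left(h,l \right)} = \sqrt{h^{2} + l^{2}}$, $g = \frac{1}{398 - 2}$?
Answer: $367703550 + \frac{\sqrt{90815438737}}{396} \approx 3.677 \cdot 10^{8}$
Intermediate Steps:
$g = \frac{1}{396} \approx 0.0025253$
$c{\left(761,g \right)} + 2025 \left(-70 - 256\right) \left(-440 - 117\right) = \sqrt{761^{2} + \left(\frac{1}{396}\right)^{2}} + 2025 \left(-70 - 256\right) \left(-440 - 117\right) = \sqrt{579121 + \frac{1}{156816}} + 2025 \left(\left(-326\right) \left(-557\right)\right) = \sqrt{\frac{90815438737}{156816}} + 2025 \cdot 181582 = \frac{\sqrt{90815438737}}{396} + 367703550 = 367703550 + \frac{\sqrt{90815438737}}{396}$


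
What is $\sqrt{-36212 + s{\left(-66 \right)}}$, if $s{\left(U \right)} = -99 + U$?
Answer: $i \sqrt{36377} \approx 190.73 i$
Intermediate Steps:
$\sqrt{-36212 + s{\left(-66 \right)}} = \sqrt{-36212 - 165} = \sqrt{-36377} = i \sqrt{36377}$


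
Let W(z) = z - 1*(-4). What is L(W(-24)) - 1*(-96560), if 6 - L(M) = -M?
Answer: 96546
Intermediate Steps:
W(z) = 4 + z (W(z) = z + 4 = 4 + z)
L(M) = 6 + M (L(M) = 6 - (-1)*M = 6 + M)
L(W(-24)) - 1*(-96560) = (6 + (4 - 24)) - 1*(-96560) = (6 - 20) + 96560 = -14 + 96560 = 96546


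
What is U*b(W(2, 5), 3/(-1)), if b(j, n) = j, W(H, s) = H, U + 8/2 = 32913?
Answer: 65818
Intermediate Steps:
U = 32909 (U = -4 + 32913 = 32909)
U*b(W(2, 5), 3/(-1)) = 32909*2 = 65818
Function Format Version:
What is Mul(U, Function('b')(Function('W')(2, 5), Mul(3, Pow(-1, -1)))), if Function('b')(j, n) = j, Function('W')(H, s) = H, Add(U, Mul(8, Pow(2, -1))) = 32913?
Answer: 65818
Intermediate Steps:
U = 32909 (U = Add(-4, 32913) = 32909)
Mul(U, Function('b')(Function('W')(2, 5), Mul(3, Pow(-1, -1)))) = Mul(32909, 2) = 65818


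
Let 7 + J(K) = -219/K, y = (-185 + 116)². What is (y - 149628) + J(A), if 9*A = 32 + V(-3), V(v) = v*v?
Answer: -5941805/41 ≈ -1.4492e+5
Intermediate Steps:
V(v) = v²
A = 41/9 (A = (32 + (-3)²)/9 = (32 + 9)/9 = (⅑)*41 = 41/9 ≈ 4.5556)
y = 4761 (y = (-69)² = 4761)
J(K) = -7 - 219/K
(y - 149628) + J(A) = (4761 - 149628) + (-7 - 219/41/9) = -144867 + (-7 - 219*9/41) = -144867 + (-7 - 1971/41) = -144867 - 2258/41 = -5941805/41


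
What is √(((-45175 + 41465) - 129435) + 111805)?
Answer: 2*I*√5335 ≈ 146.08*I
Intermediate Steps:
√(((-45175 + 41465) - 129435) + 111805) = √((-3710 - 129435) + 111805) = √(-133145 + 111805) = √(-21340) = 2*I*√5335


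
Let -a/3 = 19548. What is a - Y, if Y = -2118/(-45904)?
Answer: -1345998147/22952 ≈ -58644.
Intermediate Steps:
a = -58644 (a = -3*19548 = -58644)
Y = 1059/22952 (Y = -2118*(-1/45904) = 1059/22952 ≈ 0.046140)
a - Y = -58644 - 1*1059/22952 = -58644 - 1059/22952 = -1345998147/22952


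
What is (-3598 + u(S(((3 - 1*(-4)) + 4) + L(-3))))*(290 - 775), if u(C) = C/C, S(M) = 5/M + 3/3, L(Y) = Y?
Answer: 1744545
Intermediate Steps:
S(M) = 1 + 5/M (S(M) = 5/M + 3*(⅓) = 5/M + 1 = 1 + 5/M)
u(C) = 1
(-3598 + u(S(((3 - 1*(-4)) + 4) + L(-3))))*(290 - 775) = (-3598 + 1)*(290 - 775) = -3597*(-485) = 1744545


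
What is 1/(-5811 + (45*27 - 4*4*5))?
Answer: -1/4676 ≈ -0.00021386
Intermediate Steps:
1/(-5811 + (45*27 - 4*4*5)) = 1/(-5811 + (1215 - 16*5)) = 1/(-5811 + (1215 - 80)) = 1/(-5811 + 1135) = 1/(-4676) = -1/4676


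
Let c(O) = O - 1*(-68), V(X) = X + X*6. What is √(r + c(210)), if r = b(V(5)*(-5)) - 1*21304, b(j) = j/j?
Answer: 145*I ≈ 145.0*I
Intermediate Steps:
V(X) = 7*X (V(X) = X + 6*X = 7*X)
b(j) = 1
c(O) = 68 + O (c(O) = O + 68 = 68 + O)
r = -21303 (r = 1 - 1*21304 = 1 - 21304 = -21303)
√(r + c(210)) = √(-21303 + (68 + 210)) = √(-21303 + 278) = √(-21025) = 145*I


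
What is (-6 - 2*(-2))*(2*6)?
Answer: -24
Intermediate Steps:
(-6 - 2*(-2))*(2*6) = (-6 + 4)*12 = -2*12 = -24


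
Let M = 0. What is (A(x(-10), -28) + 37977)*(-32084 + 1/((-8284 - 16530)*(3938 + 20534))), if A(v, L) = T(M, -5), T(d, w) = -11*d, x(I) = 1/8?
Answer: -739904049323348121/607248208 ≈ -1.2185e+9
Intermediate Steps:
x(I) = 1/8
A(v, L) = 0 (A(v, L) = -11*0 = 0)
(A(x(-10), -28) + 37977)*(-32084 + 1/((-8284 - 16530)*(3938 + 20534))) = (0 + 37977)*(-32084 + 1/((-8284 - 16530)*(3938 + 20534))) = 37977*(-32084 + 1/(-24814*24472)) = 37977*(-32084 + 1/(-607248208)) = 37977*(-32084 - 1/607248208) = 37977*(-19482951505473/607248208) = -739904049323348121/607248208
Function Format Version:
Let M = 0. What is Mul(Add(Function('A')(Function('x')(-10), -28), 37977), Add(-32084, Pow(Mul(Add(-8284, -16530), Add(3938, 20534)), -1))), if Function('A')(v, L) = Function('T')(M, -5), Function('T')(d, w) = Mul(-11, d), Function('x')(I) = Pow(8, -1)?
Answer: Rational(-739904049323348121, 607248208) ≈ -1.2185e+9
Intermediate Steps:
Function('x')(I) = Rational(1, 8)
Function('A')(v, L) = 0 (Function('A')(v, L) = Mul(-11, 0) = 0)
Mul(Add(Function('A')(Function('x')(-10), -28), 37977), Add(-32084, Pow(Mul(Add(-8284, -16530), Add(3938, 20534)), -1))) = Mul(Add(0, 37977), Add(-32084, Pow(Mul(Add(-8284, -16530), Add(3938, 20534)), -1))) = Mul(37977, Add(-32084, Pow(Mul(-24814, 24472), -1))) = Mul(37977, Add(-32084, Pow(-607248208, -1))) = Mul(37977, Add(-32084, Rational(-1, 607248208))) = Mul(37977, Rational(-19482951505473, 607248208)) = Rational(-739904049323348121, 607248208)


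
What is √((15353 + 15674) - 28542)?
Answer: √2485 ≈ 49.850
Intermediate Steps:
√((15353 + 15674) - 28542) = √(31027 - 28542) = √2485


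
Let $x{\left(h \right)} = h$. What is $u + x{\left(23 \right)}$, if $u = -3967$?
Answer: $-3944$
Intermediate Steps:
$u + x{\left(23 \right)} = -3967 + 23 = -3944$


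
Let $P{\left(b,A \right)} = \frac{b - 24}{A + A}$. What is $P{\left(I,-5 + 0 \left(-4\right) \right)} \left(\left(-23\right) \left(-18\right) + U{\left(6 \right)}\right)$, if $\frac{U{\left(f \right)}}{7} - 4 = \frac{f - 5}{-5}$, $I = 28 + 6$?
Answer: $- \frac{2203}{5} \approx -440.6$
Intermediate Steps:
$I = 34$
$P{\left(b,A \right)} = \frac{-24 + b}{2 A}$
$U{\left(f \right)} = 35 - \frac{7 f}{5}$ ($U{\left(f \right)} = 28 + 7 \frac{f - 5}{-5} = 28 + 7 \left(-5 + f\right) \left(- \frac{1}{5}\right) = 28 + 7 \left(1 - \frac{f}{5}\right) = 28 - \left(-7 + \frac{7 f}{5}\right) = 35 - \frac{7 f}{5}$)
$P{\left(I,-5 + 0 \left(-4\right) \right)} \left(\left(-23\right) \left(-18\right) + U{\left(6 \right)}\right) = \frac{-24 + 34}{2 \left(-5 + 0 \left(-4\right)\right)} \left(\left(-23\right) \left(-18\right) + \left(35 - \frac{42}{5}\right)\right) = \frac{1}{2} \frac{1}{-5 + 0} \cdot 10 \left(414 + \left(35 - \frac{42}{5}\right)\right) = \frac{1}{2} \frac{1}{-5} \cdot 10 \left(414 + \frac{133}{5}\right) = \frac{1}{2} \left(- \frac{1}{5}\right) 10 \cdot \frac{2203}{5} = \left(-1\right) \frac{2203}{5} = - \frac{2203}{5}$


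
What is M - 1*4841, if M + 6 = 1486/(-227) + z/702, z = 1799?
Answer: -773023637/159354 ≈ -4851.0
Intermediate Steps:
M = -1590923/159354 (M = -6 + (1486/(-227) + 1799/702) = -6 + (1486*(-1/227) + 1799*(1/702)) = -6 + (-1486/227 + 1799/702) = -6 - 634799/159354 = -1590923/159354 ≈ -9.9836)
M - 1*4841 = -1590923/159354 - 1*4841 = -1590923/159354 - 4841 = -773023637/159354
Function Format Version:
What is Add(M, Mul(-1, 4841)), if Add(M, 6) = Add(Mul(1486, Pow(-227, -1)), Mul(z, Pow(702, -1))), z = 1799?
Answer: Rational(-773023637, 159354) ≈ -4851.0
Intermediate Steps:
M = Rational(-1590923, 159354) (M = Add(-6, Add(Mul(1486, Pow(-227, -1)), Mul(1799, Pow(702, -1)))) = Add(-6, Add(Mul(1486, Rational(-1, 227)), Mul(1799, Rational(1, 702)))) = Add(-6, Add(Rational(-1486, 227), Rational(1799, 702))) = Add(-6, Rational(-634799, 159354)) = Rational(-1590923, 159354) ≈ -9.9836)
Add(M, Mul(-1, 4841)) = Add(Rational(-1590923, 159354), Mul(-1, 4841)) = Add(Rational(-1590923, 159354), -4841) = Rational(-773023637, 159354)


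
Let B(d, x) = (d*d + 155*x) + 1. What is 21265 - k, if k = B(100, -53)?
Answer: 19479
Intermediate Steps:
B(d, x) = 1 + d² + 155*x (B(d, x) = (d² + 155*x) + 1 = 1 + d² + 155*x)
k = 1786 (k = 1 + 100² + 155*(-53) = 1 + 10000 - 8215 = 1786)
21265 - k = 21265 - 1*1786 = 21265 - 1786 = 19479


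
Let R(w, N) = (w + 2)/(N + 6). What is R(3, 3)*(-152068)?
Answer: -760340/9 ≈ -84482.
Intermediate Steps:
R(w, N) = (2 + w)/(6 + N)
R(3, 3)*(-152068) = ((2 + 3)/(6 + 3))*(-152068) = (5/9)*(-152068) = -760340/9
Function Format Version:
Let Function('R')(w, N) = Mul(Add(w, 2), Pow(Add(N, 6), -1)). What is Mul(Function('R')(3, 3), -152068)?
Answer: Rational(-760340, 9) ≈ -84482.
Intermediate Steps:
Function('R')(w, N) = Mul(Pow(Add(6, N), -1), Add(2, w)) (Function('R')(w, N) = Mul(Add(2, w), Pow(Add(6, N), -1)) = Mul(Pow(Add(6, N), -1), Add(2, w)))
Mul(Function('R')(3, 3), -152068) = Mul(Mul(Pow(Add(6, 3), -1), Add(2, 3)), -152068) = Mul(Mul(Pow(9, -1), 5), -152068) = Mul(Mul(Rational(1, 9), 5), -152068) = Mul(Rational(5, 9), -152068) = Rational(-760340, 9)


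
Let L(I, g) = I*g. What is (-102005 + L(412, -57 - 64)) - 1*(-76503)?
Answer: -75354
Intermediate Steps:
(-102005 + L(412, -57 - 64)) - 1*(-76503) = (-102005 + 412*(-57 - 64)) - 1*(-76503) = (-102005 + 412*(-121)) + 76503 = (-102005 - 49852) + 76503 = -151857 + 76503 = -75354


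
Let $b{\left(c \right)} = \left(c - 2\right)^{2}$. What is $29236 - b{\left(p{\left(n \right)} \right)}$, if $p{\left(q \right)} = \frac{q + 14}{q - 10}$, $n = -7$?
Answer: $\frac{8447523}{289} \approx 29230.0$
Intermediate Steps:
$p{\left(q \right)} = \frac{14 + q}{-10 + q}$
$b{\left(c \right)} = \left(-2 + c\right)^{2}$
$29236 - b{\left(p{\left(n \right)} \right)} = 29236 - \left(-2 + \frac{14 - 7}{-10 - 7}\right)^{2} = 29236 - \left(-2 + \frac{1}{-17} \cdot 7\right)^{2} = 29236 - \left(-2 - \frac{7}{17}\right)^{2} = 29236 - \left(- \frac{41}{17}\right)^{2} = 29236 - \frac{1681}{289} = \frac{8447523}{289}$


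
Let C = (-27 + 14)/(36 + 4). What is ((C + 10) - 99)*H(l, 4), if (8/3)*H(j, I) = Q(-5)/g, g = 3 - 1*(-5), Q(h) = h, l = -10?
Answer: 10719/512 ≈ 20.936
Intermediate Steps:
g = 8 (g = 3 + 5 = 8)
H(j, I) = -15/64 (H(j, I) = 3*(-5/8)/8 = 3*(-5*⅛)/8 = (3/8)*(-5/8) = -15/64)
C = -13/40 ≈ -0.32500
((C + 10) - 99)*H(l, 4) = ((-13/40 + 10) - 99)*(-15/64) = (387/40 - 99)*(-15/64) = -3573/40*(-15/64) = 10719/512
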